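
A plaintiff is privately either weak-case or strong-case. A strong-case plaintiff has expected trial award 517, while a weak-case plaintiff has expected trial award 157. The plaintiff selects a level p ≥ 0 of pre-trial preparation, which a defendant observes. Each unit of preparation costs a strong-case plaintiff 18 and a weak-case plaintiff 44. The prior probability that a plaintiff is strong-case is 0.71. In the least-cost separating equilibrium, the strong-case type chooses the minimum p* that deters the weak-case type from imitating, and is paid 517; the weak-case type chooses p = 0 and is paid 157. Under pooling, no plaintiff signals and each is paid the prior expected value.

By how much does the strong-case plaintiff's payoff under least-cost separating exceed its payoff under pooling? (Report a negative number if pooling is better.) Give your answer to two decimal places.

Least-cost separating signal: p* solves 157 = 517 − 44·p*, so p* = (517 − 157)/44 ≈ 8.1818.
Strong-case type's separating payoff: 517 − 18 × p* = 517 − 18 × (517 − 157)/44 = 517 − 6480/44 ≈ 369.7273.
Pooling payoff: 0.71 × 517 + 0.29 × 157 = 412.6.
Difference: 369.7273 − 412.6 = -42.8727, i.e. -42.87 to two decimal places.
The strong-case type would prefer the pooling outcome.

-42.87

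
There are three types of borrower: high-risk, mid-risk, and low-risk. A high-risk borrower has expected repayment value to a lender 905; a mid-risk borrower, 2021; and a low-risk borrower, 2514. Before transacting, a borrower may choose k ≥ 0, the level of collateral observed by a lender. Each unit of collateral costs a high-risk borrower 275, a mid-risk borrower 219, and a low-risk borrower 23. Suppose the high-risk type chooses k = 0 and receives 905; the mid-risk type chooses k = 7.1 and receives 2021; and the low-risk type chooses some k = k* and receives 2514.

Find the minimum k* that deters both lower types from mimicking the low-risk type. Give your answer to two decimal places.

High-risk type (on-path payoff 905) won't mimic when 905 ≥ 2514 − 275·k*, i.e. k* ≥ 5.85.
Mid-risk type (on-path payoff 2021 − 219×7.1 = 466.1) won't mimic when 466.1 ≥ 2514 − 219·k*, i.e. k* ≥ 9.35.
Both must hold, so k* = max(5.85, 9.35) = 9.35. The mid-risk type's constraint binds.

9.35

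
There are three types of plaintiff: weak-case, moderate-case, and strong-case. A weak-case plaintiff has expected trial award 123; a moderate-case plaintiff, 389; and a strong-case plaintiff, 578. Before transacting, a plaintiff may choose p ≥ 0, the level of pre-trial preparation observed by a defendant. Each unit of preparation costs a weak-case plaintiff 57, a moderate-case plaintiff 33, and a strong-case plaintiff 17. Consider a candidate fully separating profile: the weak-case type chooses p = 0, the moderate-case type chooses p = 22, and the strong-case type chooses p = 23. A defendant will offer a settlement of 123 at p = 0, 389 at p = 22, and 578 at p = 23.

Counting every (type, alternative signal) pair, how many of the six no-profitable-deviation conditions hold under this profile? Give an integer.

4

Strong-case (own payoff 578 − 17×23 = 187): to p=0 gives 123 → no gain ✓; to p=22 gives 389 − 17×22 = 15 → no gain ✓.
Weak-case (own payoff 123): to p=22 gives 389 − 57×22 = -865 → no gain ✓; to p=23 gives 578 − 57×23 = -733 → no gain ✓.
Moderate-case (own payoff 389 − 33×22 = -337): to p=0 gives 123 → profitable ✗; to p=23 gives 578 − 33×23 = -181 → profitable ✗.
4 of the 6 constraints hold; not an equilibrium.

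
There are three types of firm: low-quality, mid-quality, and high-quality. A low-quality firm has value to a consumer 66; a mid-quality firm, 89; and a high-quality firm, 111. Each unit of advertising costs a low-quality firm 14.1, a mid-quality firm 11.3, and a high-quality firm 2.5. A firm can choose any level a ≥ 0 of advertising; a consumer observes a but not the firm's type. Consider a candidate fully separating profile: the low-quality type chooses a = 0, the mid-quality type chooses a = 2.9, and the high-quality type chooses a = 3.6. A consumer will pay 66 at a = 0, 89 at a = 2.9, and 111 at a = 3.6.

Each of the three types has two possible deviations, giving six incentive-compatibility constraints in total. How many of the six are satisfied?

4

Mid-quality (own payoff 89 − 11.3×2.9 = 56.23): to a=0 gives 66 → profitable ✗; to a=3.6 gives 111 − 11.3×3.6 = 70.32 → profitable ✗.
High-quality (own payoff 111 − 2.5×3.6 = 102): to a=0 gives 66 → no gain ✓; to a=2.9 gives 89 − 2.5×2.9 = 81.75 → no gain ✓.
Low-quality (own payoff 66): to a=2.9 gives 89 − 14.1×2.9 = 48.11 → no gain ✓; to a=3.6 gives 111 − 14.1×3.6 = 60.24 → no gain ✓.
4 of the 6 constraints hold; not an equilibrium.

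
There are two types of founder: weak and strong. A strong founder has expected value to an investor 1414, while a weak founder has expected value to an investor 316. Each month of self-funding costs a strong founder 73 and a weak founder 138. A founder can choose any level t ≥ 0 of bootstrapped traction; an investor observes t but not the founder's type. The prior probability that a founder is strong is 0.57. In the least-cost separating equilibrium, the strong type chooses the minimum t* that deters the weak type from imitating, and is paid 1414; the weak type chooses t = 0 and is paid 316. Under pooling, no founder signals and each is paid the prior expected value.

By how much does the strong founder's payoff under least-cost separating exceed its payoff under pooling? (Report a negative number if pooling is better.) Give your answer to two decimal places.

Least-cost separating signal: t* solves 316 = 1414 − 138·t*, so t* = (1414 − 316)/138 ≈ 7.9565.
Strong type's separating payoff: 1414 − 73 × t* = 1414 − 73 × (1414 − 316)/138 = 1414 − 80154/138 ≈ 833.1739.
Pooling payoff: 0.57 × 1414 + 0.43 × 316 = 941.86.
Difference: 833.1739 − 941.86 = -108.6861, i.e. -108.69 to two decimal places.
The strong type would prefer the pooling outcome.

-108.69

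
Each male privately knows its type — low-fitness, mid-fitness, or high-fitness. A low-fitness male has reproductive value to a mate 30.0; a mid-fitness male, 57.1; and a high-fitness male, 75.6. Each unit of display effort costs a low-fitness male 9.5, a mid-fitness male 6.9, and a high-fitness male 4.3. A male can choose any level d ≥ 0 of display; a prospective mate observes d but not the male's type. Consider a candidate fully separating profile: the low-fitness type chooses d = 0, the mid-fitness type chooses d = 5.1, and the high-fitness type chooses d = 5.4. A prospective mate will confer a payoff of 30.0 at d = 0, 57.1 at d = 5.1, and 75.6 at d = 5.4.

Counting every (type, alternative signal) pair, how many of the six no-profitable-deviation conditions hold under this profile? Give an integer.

Low-fitness (own payoff 30.0): to d=5.1 gives 57.1 − 9.5×5.1 = 8.65 → no gain ✓; to d=5.4 gives 75.6 − 9.5×5.4 = 24.3 → no gain ✓.
High-fitness (own payoff 75.6 − 4.3×5.4 = 52.38): to d=0 gives 30.0 → no gain ✓; to d=5.1 gives 57.1 − 4.3×5.1 = 35.17 → no gain ✓.
Mid-fitness (own payoff 57.1 − 6.9×5.1 = 21.91): to d=0 gives 30.0 → profitable ✗; to d=5.4 gives 75.6 − 6.9×5.4 = 38.34 → profitable ✗.
4 of the 6 constraints hold; not an equilibrium.

4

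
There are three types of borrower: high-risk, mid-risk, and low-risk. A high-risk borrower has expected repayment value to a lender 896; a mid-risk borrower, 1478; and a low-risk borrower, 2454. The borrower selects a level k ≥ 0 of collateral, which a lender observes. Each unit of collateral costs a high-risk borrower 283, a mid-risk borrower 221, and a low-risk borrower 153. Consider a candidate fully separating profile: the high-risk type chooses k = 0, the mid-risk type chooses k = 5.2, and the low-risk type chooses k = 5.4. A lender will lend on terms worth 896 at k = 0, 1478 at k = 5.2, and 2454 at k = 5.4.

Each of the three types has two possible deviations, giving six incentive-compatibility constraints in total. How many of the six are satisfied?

3

High-risk (own payoff 896): to k=5.2 gives 1478 − 283×5.2 = 6.4 → no gain ✓; to k=5.4 gives 2454 − 283×5.4 = 925.8 → profitable ✗.
Low-risk (own payoff 2454 − 153×5.4 = 1627.8): to k=0 gives 896 → no gain ✓; to k=5.2 gives 1478 − 153×5.2 = 682.4 → no gain ✓.
Mid-risk (own payoff 1478 − 221×5.2 = 328.8): to k=0 gives 896 → profitable ✗; to k=5.4 gives 2454 − 221×5.4 = 1260.6 → profitable ✗.
3 of the 6 constraints hold; not an equilibrium.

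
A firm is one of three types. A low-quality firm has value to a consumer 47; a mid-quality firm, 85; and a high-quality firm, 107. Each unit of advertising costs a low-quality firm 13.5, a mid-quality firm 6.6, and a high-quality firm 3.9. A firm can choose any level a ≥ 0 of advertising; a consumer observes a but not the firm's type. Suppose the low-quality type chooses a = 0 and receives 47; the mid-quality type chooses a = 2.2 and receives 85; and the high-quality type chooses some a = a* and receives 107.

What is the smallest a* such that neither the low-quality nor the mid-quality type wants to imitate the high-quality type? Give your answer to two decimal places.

Mid-quality type (on-path payoff 85 − 6.6×2.2 = 70.48) won't mimic when 70.48 ≥ 107 − 6.6·a*, i.e. a* ≥ 5.53.
Low-quality type (on-path payoff 47) won't mimic when 47 ≥ 107 − 13.5·a*, i.e. a* ≥ 4.44.
Both must hold, so a* = max(4.44, 5.53) = 5.53. The mid-quality type's constraint binds.

5.53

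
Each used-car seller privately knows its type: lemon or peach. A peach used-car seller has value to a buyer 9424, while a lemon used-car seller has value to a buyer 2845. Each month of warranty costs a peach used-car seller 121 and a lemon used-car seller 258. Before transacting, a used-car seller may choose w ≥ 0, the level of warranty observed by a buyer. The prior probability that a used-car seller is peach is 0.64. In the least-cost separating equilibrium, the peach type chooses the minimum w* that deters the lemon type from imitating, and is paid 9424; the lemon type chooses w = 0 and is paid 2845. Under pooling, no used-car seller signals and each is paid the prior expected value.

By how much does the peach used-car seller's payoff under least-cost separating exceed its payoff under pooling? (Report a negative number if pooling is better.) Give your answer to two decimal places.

Least-cost separating signal: w* solves 2845 = 9424 − 258·w*, so w* = (9424 − 2845)/258 = 25.5.
Peach type's separating payoff: 9424 − 121 × w* = 9424 − 121 × (9424 − 2845)/258 = 9424 − 796059/258 = 6338.5.
Pooling payoff: 0.64 × 9424 + 0.36 × 2845 = 7055.56.
Difference: 6338.5 − 7055.56 = -717.06.
The peach type would prefer the pooling outcome.

-717.06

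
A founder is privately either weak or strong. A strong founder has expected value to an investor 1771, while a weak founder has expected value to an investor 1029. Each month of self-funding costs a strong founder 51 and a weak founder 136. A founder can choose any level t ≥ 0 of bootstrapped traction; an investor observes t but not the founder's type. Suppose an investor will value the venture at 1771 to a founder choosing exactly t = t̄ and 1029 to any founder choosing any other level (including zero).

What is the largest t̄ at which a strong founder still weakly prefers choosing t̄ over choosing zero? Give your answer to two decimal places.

14.55

Choosing t̄ yields the strong type 1771 − 51·t̄; choosing zero yields 1029.
The strong type is indifferent at 1771 − 51·t̄ = 1029, i.e. t̄ = (1771 − 1029) / 51 ≈ 14.55.
For any t̄ above 14.55 the strong type would rather pool at zero, so separation collapses.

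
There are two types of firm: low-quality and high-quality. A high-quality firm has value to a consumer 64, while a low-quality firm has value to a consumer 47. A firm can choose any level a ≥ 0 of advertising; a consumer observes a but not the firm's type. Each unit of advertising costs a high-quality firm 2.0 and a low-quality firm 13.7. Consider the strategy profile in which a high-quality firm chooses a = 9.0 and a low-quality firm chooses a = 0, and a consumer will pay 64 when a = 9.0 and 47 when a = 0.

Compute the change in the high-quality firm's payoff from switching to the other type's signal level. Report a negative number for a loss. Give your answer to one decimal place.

Playing a = 9.0 the high-quality firm receives 64 − 2.0 × 9.0 = 46.
Deviating to a = 0 yields 47 instead.
Gain from deviating: 47 − 46 = 1.0.
The gain is positive, so the high-quality type's incentive-compatibility constraint is violated — this profile is not a separating equilibrium.

1.0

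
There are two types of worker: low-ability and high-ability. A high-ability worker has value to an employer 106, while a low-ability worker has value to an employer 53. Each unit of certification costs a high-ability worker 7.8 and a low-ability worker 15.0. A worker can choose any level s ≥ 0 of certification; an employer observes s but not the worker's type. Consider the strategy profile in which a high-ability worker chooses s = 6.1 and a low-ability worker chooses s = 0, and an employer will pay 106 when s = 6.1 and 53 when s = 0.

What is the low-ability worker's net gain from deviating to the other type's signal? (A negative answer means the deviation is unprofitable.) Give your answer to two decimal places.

Playing s = 0 the low-ability worker receives 53.
Deviating to s = 6.1 brings payment 106 at cost 15.0 × 6.1 = 91.5, netting 14.5.
Gain from deviating: 14.5 − 53 = -38.50.
The gain is negative, so the low-ability type's incentive-compatibility constraint is satisfied.

-38.50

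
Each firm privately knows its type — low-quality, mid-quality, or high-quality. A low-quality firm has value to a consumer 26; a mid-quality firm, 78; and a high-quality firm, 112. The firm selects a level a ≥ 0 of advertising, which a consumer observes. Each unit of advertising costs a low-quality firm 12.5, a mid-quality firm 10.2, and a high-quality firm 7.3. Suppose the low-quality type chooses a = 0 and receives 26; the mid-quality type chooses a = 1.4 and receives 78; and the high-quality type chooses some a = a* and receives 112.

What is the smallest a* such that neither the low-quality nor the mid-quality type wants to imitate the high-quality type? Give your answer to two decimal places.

6.88

Mid-quality type (on-path payoff 78 − 10.2×1.4 = 63.72) won't mimic when 63.72 ≥ 112 − 10.2·a*, i.e. a* ≥ 4.73.
Low-quality type (on-path payoff 26) won't mimic when 26 ≥ 112 − 12.5·a*, i.e. a* ≥ 6.88.
Both must hold, so a* = max(6.88, 4.73) = 6.88. The low-quality type's constraint binds.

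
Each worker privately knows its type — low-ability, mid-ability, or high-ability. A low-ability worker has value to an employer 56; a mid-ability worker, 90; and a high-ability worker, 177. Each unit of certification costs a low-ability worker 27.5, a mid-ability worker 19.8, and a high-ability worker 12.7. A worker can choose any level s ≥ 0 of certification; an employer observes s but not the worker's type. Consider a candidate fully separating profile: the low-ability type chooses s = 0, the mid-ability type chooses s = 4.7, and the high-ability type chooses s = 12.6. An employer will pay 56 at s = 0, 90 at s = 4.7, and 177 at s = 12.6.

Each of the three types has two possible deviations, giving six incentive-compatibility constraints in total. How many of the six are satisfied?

3

Low-ability (own payoff 56): to s=4.7 gives 90 − 27.5×4.7 = -39.25 → no gain ✓; to s=12.6 gives 177 − 27.5×12.6 = -169.5 → no gain ✓.
Mid-ability (own payoff 90 − 19.8×4.7 = -3.06): to s=0 gives 56 → profitable ✗; to s=12.6 gives 177 − 19.8×12.6 = -72.48 → no gain ✓.
High-ability (own payoff 177 − 12.7×12.6 = 16.98): to s=0 gives 56 → profitable ✗; to s=4.7 gives 90 − 12.7×4.7 = 30.31 → profitable ✗.
3 of the 6 constraints hold; not an equilibrium.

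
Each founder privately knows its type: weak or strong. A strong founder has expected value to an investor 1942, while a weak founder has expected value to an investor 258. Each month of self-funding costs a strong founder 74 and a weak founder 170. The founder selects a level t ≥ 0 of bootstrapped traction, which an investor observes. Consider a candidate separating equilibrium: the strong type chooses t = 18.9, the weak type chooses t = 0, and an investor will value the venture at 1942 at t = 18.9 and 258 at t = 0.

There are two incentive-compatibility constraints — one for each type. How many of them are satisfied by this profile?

2

Strong type: signal → 1942 − 74 × 18.9 = 543.4; deviate to 0 → 258. IC holds (543.4 ≥ 258).
Weak type: stay at 0 → 258; mimic → 1942 − 170 × 18.9 = -1271. IC holds (258 ≥ -1271).
2 of 2 constraints hold, so this is a separating equilibrium.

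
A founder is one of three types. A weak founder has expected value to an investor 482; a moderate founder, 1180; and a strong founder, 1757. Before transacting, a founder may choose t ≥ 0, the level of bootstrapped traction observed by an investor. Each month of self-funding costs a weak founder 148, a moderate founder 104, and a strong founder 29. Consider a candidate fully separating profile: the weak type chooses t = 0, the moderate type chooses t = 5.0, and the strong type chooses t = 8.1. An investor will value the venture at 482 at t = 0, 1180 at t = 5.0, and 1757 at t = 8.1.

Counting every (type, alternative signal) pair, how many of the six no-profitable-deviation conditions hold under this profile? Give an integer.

4

Weak (own payoff 482): to t=5.0 gives 1180 − 148×5.0 = 440 → no gain ✓; to t=8.1 gives 1757 − 148×8.1 = 558.2 → profitable ✗.
Moderate (own payoff 1180 − 104×5.0 = 660): to t=0 gives 482 → no gain ✓; to t=8.1 gives 1757 − 104×8.1 = 914.6 → profitable ✗.
Strong (own payoff 1757 − 29×8.1 = 1522.1): to t=0 gives 482 → no gain ✓; to t=5.0 gives 1180 − 29×5.0 = 1035 → no gain ✓.
4 of the 6 constraints hold; not an equilibrium.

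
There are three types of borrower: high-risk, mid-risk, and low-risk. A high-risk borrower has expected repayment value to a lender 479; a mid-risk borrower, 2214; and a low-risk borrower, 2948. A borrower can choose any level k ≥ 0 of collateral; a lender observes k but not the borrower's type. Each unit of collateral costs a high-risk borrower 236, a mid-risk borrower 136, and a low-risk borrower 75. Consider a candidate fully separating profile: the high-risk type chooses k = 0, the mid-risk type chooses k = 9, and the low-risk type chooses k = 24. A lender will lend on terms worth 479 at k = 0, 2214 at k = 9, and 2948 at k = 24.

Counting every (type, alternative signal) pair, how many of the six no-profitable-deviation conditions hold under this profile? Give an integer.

High-risk (own payoff 479): to k=9 gives 2214 − 236×9 = 90 → no gain ✓; to k=24 gives 2948 − 236×24 = -2716 → no gain ✓.
Mid-risk (own payoff 2214 − 136×9 = 990): to k=0 gives 479 → no gain ✓; to k=24 gives 2948 − 136×24 = -316 → no gain ✓.
Low-risk (own payoff 2948 − 75×24 = 1148): to k=0 gives 479 → no gain ✓; to k=9 gives 2214 − 75×9 = 1539 → profitable ✗.
5 of the 6 constraints hold; not an equilibrium.

5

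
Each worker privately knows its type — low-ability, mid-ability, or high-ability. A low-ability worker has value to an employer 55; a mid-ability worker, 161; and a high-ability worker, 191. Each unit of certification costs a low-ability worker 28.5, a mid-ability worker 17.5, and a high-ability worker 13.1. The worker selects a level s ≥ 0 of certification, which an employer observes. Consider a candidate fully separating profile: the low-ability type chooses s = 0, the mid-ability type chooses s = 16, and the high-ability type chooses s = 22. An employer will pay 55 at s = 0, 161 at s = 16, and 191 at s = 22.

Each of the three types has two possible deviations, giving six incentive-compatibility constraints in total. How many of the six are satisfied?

3

High-ability (own payoff 191 − 13.1×22 = -97.2): to s=0 gives 55 → profitable ✗; to s=16 gives 161 − 13.1×16 = -48.6 → profitable ✗.
Mid-ability (own payoff 161 − 17.5×16 = -119): to s=0 gives 55 → profitable ✗; to s=22 gives 191 − 17.5×22 = -194 → no gain ✓.
Low-ability (own payoff 55): to s=16 gives 161 − 28.5×16 = -295 → no gain ✓; to s=22 gives 191 − 28.5×22 = -436 → no gain ✓.
3 of the 6 constraints hold; not an equilibrium.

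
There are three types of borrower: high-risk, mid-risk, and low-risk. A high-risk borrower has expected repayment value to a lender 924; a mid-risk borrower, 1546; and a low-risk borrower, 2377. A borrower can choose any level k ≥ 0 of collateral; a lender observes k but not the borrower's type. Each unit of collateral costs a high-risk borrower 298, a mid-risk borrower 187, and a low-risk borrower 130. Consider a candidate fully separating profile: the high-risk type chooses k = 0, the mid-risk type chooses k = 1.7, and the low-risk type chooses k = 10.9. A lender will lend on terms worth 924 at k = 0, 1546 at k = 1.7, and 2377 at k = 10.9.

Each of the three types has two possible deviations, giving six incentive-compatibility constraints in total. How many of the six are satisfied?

4

Low-risk (own payoff 2377 − 130×10.9 = 960): to k=0 gives 924 → no gain ✓; to k=1.7 gives 1546 − 130×1.7 = 1325 → profitable ✗.
Mid-risk (own payoff 1546 − 187×1.7 = 1228.1): to k=0 gives 924 → no gain ✓; to k=10.9 gives 2377 − 187×10.9 = 338.7 → no gain ✓.
High-risk (own payoff 924): to k=1.7 gives 1546 − 298×1.7 = 1039.4 → profitable ✗; to k=10.9 gives 2377 − 298×10.9 = -871.2 → no gain ✓.
4 of the 6 constraints hold; not an equilibrium.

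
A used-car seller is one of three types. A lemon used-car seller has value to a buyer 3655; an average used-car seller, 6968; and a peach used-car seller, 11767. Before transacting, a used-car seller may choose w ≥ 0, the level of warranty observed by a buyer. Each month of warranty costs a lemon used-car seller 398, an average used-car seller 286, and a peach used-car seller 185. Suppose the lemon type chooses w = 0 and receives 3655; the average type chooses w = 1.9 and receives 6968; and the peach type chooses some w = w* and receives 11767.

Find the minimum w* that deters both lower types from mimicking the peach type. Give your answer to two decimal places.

20.38

Lemon type (on-path payoff 3655) won't mimic when 3655 ≥ 11767 − 398·w*, i.e. w* ≥ 20.38.
Average type (on-path payoff 6968 − 286×1.9 = 6424.6) won't mimic when 6424.6 ≥ 11767 − 286·w*, i.e. w* ≥ 18.68.
Both must hold, so w* = max(20.38, 18.68) = 20.38. The lemon type's constraint binds.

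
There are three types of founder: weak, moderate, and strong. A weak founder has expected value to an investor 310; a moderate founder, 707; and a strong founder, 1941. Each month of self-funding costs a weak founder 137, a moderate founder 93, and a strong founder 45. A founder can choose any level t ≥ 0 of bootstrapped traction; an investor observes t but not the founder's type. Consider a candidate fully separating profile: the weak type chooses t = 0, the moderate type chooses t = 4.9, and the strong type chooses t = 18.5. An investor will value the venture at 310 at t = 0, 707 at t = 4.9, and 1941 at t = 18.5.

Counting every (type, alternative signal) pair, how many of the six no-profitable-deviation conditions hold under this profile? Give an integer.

Moderate (own payoff 707 − 93×4.9 = 251.3): to t=0 gives 310 → profitable ✗; to t=18.5 gives 1941 − 93×18.5 = 220.5 → no gain ✓.
Weak (own payoff 310): to t=4.9 gives 707 − 137×4.9 = 35.7 → no gain ✓; to t=18.5 gives 1941 − 137×18.5 = -593.5 → no gain ✓.
Strong (own payoff 1941 − 45×18.5 = 1108.5): to t=0 gives 310 → no gain ✓; to t=4.9 gives 707 − 45×4.9 = 486.5 → no gain ✓.
5 of the 6 constraints hold; not an equilibrium.

5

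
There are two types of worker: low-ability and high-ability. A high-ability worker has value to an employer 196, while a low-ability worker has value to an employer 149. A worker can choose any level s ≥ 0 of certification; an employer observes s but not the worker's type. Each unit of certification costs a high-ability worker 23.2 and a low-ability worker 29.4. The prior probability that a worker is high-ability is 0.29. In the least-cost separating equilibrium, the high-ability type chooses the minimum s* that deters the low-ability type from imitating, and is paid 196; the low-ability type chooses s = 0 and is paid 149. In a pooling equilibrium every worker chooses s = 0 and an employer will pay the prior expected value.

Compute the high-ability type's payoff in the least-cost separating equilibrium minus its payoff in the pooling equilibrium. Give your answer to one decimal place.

Least-cost separating signal: s* solves 149 = 196 − 29.4·s*, so s* = (196 − 149)/29.4 ≈ 1.5986.
High-ability type's separating payoff: 196 − 23.2 × s* = 196 − 23.2 × (196 − 149)/29.4 = 196 − 1090.4/29.4 ≈ 158.912.
Pooling payoff: 0.29 × 196 + 0.71 × 149 = 162.63.
Difference: 158.912 − 162.63 = -3.718, i.e. -3.7 to one decimal place.
The high-ability type would prefer the pooling outcome.

-3.7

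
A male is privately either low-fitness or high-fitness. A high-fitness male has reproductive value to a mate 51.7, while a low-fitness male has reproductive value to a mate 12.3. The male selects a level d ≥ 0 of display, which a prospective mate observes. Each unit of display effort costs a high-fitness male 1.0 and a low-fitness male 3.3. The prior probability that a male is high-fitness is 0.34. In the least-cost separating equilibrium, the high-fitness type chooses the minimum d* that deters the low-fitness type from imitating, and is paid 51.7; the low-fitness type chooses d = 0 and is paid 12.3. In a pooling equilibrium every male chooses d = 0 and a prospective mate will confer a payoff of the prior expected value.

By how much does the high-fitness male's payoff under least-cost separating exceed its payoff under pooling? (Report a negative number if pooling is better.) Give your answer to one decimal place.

14.1

Least-cost separating signal: d* solves 12.3 = 51.7 − 3.3·d*, so d* = (51.7 − 12.3)/3.3 ≈ 11.9394.
High-fitness type's separating payoff: 51.7 − 1.0 × d* = 51.7 − 1.0 × (51.7 − 12.3)/3.3 = 51.7 − 39.4/3.3 ≈ 39.761.
Pooling payoff: 0.34 × 51.7 + 0.66 × 12.3 = 25.696.
Difference: 39.761 − 25.696 = 14.065, i.e. 14.1 to one decimal place.
The high-fitness type prefers to separate.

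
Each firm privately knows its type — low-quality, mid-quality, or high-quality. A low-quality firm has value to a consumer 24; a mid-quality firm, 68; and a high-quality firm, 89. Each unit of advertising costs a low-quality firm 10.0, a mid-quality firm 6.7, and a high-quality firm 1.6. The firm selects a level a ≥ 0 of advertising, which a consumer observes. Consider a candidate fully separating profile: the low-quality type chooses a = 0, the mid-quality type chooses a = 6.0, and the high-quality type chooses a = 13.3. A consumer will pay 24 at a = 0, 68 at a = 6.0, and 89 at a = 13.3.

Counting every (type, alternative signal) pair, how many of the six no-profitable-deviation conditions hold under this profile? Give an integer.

6

Mid-quality (own payoff 68 − 6.7×6.0 = 27.8): to a=0 gives 24 → no gain ✓; to a=13.3 gives 89 − 6.7×13.3 = -0.11 → no gain ✓.
High-quality (own payoff 89 − 1.6×13.3 = 67.72): to a=0 gives 24 → no gain ✓; to a=6.0 gives 68 − 1.6×6.0 = 58.4 → no gain ✓.
Low-quality (own payoff 24): to a=6.0 gives 68 − 10.0×6.0 = 8 → no gain ✓; to a=13.3 gives 89 − 10.0×13.3 = -44 → no gain ✓.
6 of the 6 constraints hold; this profile is a separating equilibrium.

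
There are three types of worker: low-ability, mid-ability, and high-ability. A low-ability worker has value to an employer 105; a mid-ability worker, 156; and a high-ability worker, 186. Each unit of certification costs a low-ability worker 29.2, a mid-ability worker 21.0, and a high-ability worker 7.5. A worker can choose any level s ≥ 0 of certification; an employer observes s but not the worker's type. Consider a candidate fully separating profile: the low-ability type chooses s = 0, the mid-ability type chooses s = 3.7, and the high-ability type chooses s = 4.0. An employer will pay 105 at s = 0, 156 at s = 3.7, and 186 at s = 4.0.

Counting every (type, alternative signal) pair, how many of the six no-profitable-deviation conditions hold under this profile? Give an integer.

Mid-ability (own payoff 156 − 21.0×3.7 = 78.3): to s=0 gives 105 → profitable ✗; to s=4.0 gives 186 − 21.0×4.0 = 102 → profitable ✗.
High-ability (own payoff 186 − 7.5×4.0 = 156): to s=0 gives 105 → no gain ✓; to s=3.7 gives 156 − 7.5×3.7 = 128.25 → no gain ✓.
Low-ability (own payoff 105): to s=3.7 gives 156 − 29.2×3.7 = 47.96 → no gain ✓; to s=4.0 gives 186 − 29.2×4.0 = 69.2 → no gain ✓.
4 of the 6 constraints hold; not an equilibrium.

4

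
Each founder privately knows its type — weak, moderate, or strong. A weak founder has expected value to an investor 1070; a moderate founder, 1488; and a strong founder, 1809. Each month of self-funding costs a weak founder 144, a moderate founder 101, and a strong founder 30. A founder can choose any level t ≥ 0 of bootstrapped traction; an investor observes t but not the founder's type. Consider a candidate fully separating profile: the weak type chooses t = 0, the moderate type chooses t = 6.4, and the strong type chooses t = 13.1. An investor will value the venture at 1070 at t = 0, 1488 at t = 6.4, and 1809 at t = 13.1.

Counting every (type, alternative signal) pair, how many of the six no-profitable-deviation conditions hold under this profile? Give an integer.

Moderate (own payoff 1488 − 101×6.4 = 841.6): to t=0 gives 1070 → profitable ✗; to t=13.1 gives 1809 − 101×13.1 = 485.9 → no gain ✓.
Weak (own payoff 1070): to t=6.4 gives 1488 − 144×6.4 = 566.4 → no gain ✓; to t=13.1 gives 1809 − 144×13.1 = -77.4 → no gain ✓.
Strong (own payoff 1809 − 30×13.1 = 1416): to t=0 gives 1070 → no gain ✓; to t=6.4 gives 1488 − 30×6.4 = 1296 → no gain ✓.
5 of the 6 constraints hold; not an equilibrium.

5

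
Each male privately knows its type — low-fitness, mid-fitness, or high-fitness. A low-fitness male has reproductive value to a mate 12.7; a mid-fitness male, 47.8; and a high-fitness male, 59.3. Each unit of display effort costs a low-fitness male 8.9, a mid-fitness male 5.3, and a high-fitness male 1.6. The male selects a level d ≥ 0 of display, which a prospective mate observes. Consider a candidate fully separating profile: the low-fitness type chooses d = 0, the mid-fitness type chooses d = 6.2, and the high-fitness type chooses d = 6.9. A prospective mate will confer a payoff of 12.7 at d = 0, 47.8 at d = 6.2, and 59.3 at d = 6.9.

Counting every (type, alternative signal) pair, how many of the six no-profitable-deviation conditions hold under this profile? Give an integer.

5

Mid-fitness (own payoff 47.8 − 5.3×6.2 = 14.94): to d=0 gives 12.7 → no gain ✓; to d=6.9 gives 59.3 − 5.3×6.9 = 22.73 → profitable ✗.
Low-fitness (own payoff 12.7): to d=6.2 gives 47.8 − 8.9×6.2 = -7.38 → no gain ✓; to d=6.9 gives 59.3 − 8.9×6.9 = -2.11 → no gain ✓.
High-fitness (own payoff 59.3 − 1.6×6.9 = 48.26): to d=0 gives 12.7 → no gain ✓; to d=6.2 gives 47.8 − 1.6×6.2 = 37.88 → no gain ✓.
5 of the 6 constraints hold; not an equilibrium.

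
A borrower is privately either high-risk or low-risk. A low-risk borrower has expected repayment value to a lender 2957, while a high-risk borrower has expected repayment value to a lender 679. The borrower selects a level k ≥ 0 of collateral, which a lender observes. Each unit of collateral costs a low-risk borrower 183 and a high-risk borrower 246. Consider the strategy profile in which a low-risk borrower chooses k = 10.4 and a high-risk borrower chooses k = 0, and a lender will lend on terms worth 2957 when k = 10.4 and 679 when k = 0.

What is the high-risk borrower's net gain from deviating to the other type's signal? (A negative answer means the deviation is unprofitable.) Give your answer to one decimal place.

Playing k = 0 the high-risk borrower receives 679.
Deviating to k = 10.4 brings payment 2957 at cost 246 × 10.4 = 2558.4, netting 398.6.
Gain from deviating: 398.6 − 679 = -280.4.
The gain is negative, so the high-risk type's incentive-compatibility constraint is satisfied.

-280.4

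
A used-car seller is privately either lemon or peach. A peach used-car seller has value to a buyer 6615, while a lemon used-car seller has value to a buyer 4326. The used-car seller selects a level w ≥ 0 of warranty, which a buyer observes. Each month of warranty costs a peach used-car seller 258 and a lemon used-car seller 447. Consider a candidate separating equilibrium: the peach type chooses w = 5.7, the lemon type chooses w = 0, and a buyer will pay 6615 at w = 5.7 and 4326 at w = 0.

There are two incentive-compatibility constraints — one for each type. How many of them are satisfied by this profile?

2

Lemon type: stay at 0 → 4326; mimic → 6615 − 447 × 5.7 = 4067.1. IC holds (4326 ≥ 4067.1).
Peach type: signal → 6615 − 258 × 5.7 = 5144.4; deviate to 0 → 4326. IC holds (5144.4 ≥ 4326).
2 of 2 constraints hold, so this is a separating equilibrium.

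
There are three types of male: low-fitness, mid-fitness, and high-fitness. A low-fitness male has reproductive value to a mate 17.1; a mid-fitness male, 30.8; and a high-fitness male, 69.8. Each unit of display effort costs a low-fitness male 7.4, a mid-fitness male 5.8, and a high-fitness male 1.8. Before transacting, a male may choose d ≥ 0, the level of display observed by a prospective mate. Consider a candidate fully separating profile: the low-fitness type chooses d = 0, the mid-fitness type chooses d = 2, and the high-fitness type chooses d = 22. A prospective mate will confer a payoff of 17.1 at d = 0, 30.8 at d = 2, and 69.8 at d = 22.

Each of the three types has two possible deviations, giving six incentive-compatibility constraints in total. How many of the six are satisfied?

6

Low-fitness (own payoff 17.1): to d=2 gives 30.8 − 7.4×2 = 16 → no gain ✓; to d=22 gives 69.8 − 7.4×22 = -93 → no gain ✓.
Mid-fitness (own payoff 30.8 − 5.8×2 = 19.2): to d=0 gives 17.1 → no gain ✓; to d=22 gives 69.8 − 5.8×22 = -57.8 → no gain ✓.
High-fitness (own payoff 69.8 − 1.8×22 = 30.2): to d=0 gives 17.1 → no gain ✓; to d=2 gives 30.8 − 1.8×2 = 27.2 → no gain ✓.
6 of the 6 constraints hold; this profile is a separating equilibrium.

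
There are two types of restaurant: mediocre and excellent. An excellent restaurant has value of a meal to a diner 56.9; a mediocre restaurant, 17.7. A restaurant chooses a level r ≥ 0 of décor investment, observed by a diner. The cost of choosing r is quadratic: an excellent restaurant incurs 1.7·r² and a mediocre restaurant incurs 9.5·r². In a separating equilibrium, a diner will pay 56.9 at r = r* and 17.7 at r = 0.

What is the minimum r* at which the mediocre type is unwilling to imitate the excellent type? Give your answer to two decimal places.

The mediocre type at r = 0 receives 17.7; imitating at r* yields 56.9 − 9.5·r*².
Indifference: 17.7 = 56.9 − 9.5·r*², so r*² = (56.9 − 17.7) / 9.5 ≈ 4.1263.
r* = √4.1263 ≈ 2.03.

2.03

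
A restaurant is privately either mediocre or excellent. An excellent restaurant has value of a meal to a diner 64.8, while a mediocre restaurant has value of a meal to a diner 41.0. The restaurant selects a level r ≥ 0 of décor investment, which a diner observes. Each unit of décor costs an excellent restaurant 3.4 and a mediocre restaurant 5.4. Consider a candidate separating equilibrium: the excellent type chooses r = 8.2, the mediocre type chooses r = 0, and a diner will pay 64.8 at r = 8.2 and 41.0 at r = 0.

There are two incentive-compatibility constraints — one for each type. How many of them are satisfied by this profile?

1

Mediocre type: stay at 0 → 41.0; mimic → 64.8 − 5.4 × 8.2 = 20.52. IC holds (41.0 ≥ 20.52).
Excellent type: signal → 64.8 − 3.4 × 8.2 = 36.92; deviate to 0 → 41.0. IC fails (36.92 < 41.0).
1 of 2 constraints hold, so this profile is not an equilibrium.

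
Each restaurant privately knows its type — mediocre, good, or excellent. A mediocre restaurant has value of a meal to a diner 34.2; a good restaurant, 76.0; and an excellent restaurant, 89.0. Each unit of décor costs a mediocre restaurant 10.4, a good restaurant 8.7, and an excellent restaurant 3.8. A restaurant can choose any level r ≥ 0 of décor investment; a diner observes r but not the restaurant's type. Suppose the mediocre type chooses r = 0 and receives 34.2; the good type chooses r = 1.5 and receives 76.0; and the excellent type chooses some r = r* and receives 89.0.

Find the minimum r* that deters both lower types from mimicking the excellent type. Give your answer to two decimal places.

Good type (on-path payoff 76.0 − 8.7×1.5 = 62.95) won't mimic when 62.95 ≥ 89.0 − 8.7·r*, i.e. r* ≥ 2.99.
Mediocre type (on-path payoff 34.2) won't mimic when 34.2 ≥ 89.0 − 10.4·r*, i.e. r* ≥ 5.27.
Both must hold, so r* = max(5.27, 2.99) = 5.27. The mediocre type's constraint binds.

5.27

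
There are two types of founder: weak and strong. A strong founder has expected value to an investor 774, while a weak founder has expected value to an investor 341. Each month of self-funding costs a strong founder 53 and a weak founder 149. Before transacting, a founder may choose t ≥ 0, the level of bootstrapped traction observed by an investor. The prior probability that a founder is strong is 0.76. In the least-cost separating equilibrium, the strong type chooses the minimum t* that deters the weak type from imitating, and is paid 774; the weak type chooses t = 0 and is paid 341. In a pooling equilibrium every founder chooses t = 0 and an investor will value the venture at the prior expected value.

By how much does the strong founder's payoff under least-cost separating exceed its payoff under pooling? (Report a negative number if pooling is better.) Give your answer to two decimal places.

-50.10

Least-cost separating signal: t* solves 341 = 774 − 149·t*, so t* = (774 − 341)/149 ≈ 2.9060.
Strong type's separating payoff: 774 − 53 × t* = 774 − 53 × (774 − 341)/149 = 774 − 22949/149 ≈ 619.9799.
Pooling payoff: 0.76 × 774 + 0.24 × 341 = 670.08.
Difference: 619.9799 − 670.08 = -50.1001, i.e. -50.10 to two decimal places.
The strong type would prefer the pooling outcome.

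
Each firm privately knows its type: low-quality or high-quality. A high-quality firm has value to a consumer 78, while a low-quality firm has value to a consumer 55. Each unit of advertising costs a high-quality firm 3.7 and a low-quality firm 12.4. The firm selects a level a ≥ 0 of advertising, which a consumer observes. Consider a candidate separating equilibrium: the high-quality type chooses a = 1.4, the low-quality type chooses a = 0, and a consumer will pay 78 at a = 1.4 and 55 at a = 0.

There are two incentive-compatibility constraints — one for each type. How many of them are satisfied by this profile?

Low-quality type: stay at 0 → 55; mimic → 78 − 12.4 × 1.4 = 60.64. IC fails (55 < 60.64).
High-quality type: signal → 78 − 3.7 × 1.4 = 72.82; deviate to 0 → 55. IC holds (72.82 ≥ 55).
1 of 2 constraints hold, so this profile is not an equilibrium.

1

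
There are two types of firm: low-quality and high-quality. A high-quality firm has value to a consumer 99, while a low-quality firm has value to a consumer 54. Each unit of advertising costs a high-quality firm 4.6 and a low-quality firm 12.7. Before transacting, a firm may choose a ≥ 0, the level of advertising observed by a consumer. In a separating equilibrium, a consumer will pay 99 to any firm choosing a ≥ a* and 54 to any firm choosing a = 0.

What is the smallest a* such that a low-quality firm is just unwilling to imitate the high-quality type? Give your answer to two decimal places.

3.54

A low-quality firm choosing a = 0 receives 54.
Imitating at a* instead would pay 99 at cost 12.7·a*, netting 99 − 12.7·a*.
Indifference: 54 = 99 − 12.7·a*, so a* = (99 − 54) / 12.7 ≈ 3.54.
This is the low-quality type's binding incentive-compatibility constraint; any a ≥ 3.54 sustains separation on that side.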